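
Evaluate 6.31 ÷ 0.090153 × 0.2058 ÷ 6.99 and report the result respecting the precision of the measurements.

6.31 ÷ 0.090153 × 0.2058 ÷ 6.99 = 2.06071233505…
Multiplication/division keeps the fewest significant figures: 6.31 → 3 s.f., 0.090153 → 5 s.f., 0.2058 → 4 s.f., 6.99 → 3 s.f.; limit is 3.
Rounded to 3 significant figures: 2.06.

2.06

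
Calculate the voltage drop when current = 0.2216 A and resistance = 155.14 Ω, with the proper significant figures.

voltage drop = 0.2216 A × 155.14 Ω = 34.379024 V.
0.2216 has 4 significant figures; 155.14 has 5.
Division/multiplication keeps the fewest: 4 significant figures.
Rounded: 34.38 V.

34.38 V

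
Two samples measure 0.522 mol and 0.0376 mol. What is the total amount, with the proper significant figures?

0.522 mol + 0.0376 mol = 0.5596 mol.
Addition/subtraction keeps the fewest decimal places: 0.522 → 3 decimal places, 0.0376 → 4 decimal places; limit is 3.
Rounded to 3 decimal places: 0.560 mol.

0.560 mol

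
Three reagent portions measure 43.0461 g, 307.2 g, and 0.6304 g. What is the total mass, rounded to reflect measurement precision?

350.9 g

43.0461 g + 307.2 g + 0.6304 g = 350.8765 g.
Addition/subtraction keeps the fewest decimal places: 43.0461 → 4 decimal places, 307.2 → 1 decimal place, 0.6304 → 4 decimal places; limit is 1.
Rounded to 1 decimal place: 350.9 g.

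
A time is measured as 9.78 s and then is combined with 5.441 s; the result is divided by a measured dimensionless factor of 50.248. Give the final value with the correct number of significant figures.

9.78 s + 5.441 s = 15.221 s; the sum is limited to 2 decimal places (4 s.f.).
Carrying full precision, 15.221 ÷ 50.248 = 0.302917529056… s; 50.248 has 5 s.f., so the result keeps min(4, 5) = 4 s.f.
Rounded to 4 significant figures: 0.3029 s.

0.3029 s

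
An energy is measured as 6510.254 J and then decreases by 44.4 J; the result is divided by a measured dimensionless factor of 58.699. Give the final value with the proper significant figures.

110.15 J

6510.254 J − 44.4 J = 6465.854 J; the difference is limited to 1 decimal place (5 s.f.).
Carrying full precision, 6465.854 ÷ 58.699 = 110.15271129… J; 58.699 has 5 s.f., so the result keeps min(5, 5) = 5 s.f.
Rounded to 5 significant figures: 110.15 J.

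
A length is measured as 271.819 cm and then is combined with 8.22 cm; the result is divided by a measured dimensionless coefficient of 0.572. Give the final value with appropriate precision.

490. cm

271.819 cm + 8.22 cm = 280.039 cm; the sum is limited to 2 decimal places (5 s.f.).
Carrying full precision, 280.039 ÷ 0.572 = 489.578671329… cm; 0.572 has 3 s.f., so the result keeps min(5, 3) = 3 s.f.
Rounded to 3 significant figures: 490. cm.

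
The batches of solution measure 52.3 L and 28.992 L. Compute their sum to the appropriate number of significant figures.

81.3 L

52.3 L + 28.992 L = 81.292 L.
Addition/subtraction keeps the fewest decimal places: 52.3 → 1 decimal place, 28.992 → 3 decimal places; limit is 1.
Rounded to 1 decimal place: 81.3 L.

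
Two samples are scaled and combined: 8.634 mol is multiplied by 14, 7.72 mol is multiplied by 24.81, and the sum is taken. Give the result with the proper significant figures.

8.634 × 14 = 120.876 → 1.2 × 10² mol (2 s.f., last digit at the 10^1 place).
7.72 × 24.81 = 191.5332 → 192 mol (3 s.f., last digit at the 10^0 place).
Sum: 312.4092 mol; keep the coarser place, 10^1.
Result: 3.1 × 10² mol.

3.1 × 10² mol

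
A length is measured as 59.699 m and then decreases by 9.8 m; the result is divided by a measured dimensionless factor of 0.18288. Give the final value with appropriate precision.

273 m

59.699 m − 9.8 m = 49.899 m; the difference is limited to 1 decimal place (3 s.f.).
Carrying full precision, 49.899 ÷ 0.18288 = 272.851049869… m; 0.18288 has 5 s.f., so the result keeps min(3, 5) = 3 s.f.
Rounded to 3 significant figures: 273 m.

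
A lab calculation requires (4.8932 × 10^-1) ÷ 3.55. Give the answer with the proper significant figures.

(4.8932 × 10^-1) ÷ 3.55 = 0.137836619718…
Multiplication/division keeps the fewest significant figures: 4.8932 × 10^-1 → 5 s.f., 3.55 → 3 s.f.; limit is 3.
Rounded to 3 significant figures: 0.138.

0.138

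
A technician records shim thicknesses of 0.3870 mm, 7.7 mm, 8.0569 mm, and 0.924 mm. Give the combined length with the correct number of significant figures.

0.3870 mm + 7.7 mm + 8.0569 mm + 0.924 mm = 17.0679 mm.
Addition/subtraction keeps the fewest decimal places: 0.3870 → 4 decimal places, 7.7 → 1 decimal place, 8.0569 → 4 decimal places, 0.924 → 3 decimal places; limit is 1.
Rounded to 1 decimal place: 17.1 mm.

17.1 mm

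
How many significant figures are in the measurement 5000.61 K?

6

5000.61: zeros between nonzero digits are significant.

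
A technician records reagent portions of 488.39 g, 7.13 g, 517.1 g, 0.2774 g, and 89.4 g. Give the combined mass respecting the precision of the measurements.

488.39 g + 7.13 g + 517.1 g + 0.2774 g + 89.4 g = 1102.2974 g.
Addition/subtraction keeps the fewest decimal places: 488.39 → 2 decimal places, 7.13 → 2 decimal places, 517.1 → 1 decimal place, 0.2774 → 4 decimal places, 89.4 → 1 decimal place; limit is 1.
Rounded to 1 decimal place: 1102.3 g.

1102.3 g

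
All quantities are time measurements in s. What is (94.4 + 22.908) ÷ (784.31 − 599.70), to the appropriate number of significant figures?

94.4 + 22.908 = 117.308, limited to 1 d.p. → 4 s.f.; 784.31 − 599.70 = 184.61, limited to 2 d.p. → 5 s.f.
Carrying full precision, 117.308 ÷ 184.61 = 0.635436866909…; keep min(4, 5) = 4 s.f.
Rounded to 4 significant figures: 0.6354.

0.6354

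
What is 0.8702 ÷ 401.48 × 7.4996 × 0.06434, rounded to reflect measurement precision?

0.001046

0.8702 ÷ 401.48 × 7.4996 × 0.06434 = 0.0010458618475…
Multiplication/division keeps the fewest significant figures: 0.8702 → 4 s.f., 401.48 → 5 s.f., 7.4996 → 5 s.f., 0.06434 → 4 s.f.; limit is 4.
Rounded to 4 significant figures: 0.001046.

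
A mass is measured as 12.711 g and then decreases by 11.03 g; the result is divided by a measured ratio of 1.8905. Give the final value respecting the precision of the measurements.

0.889 g

12.711 g − 11.03 g = 1.681 g; the difference is limited to 2 decimal places (3 s.f.).
Carrying full precision, 1.681 ÷ 1.8905 = 0.889182755885… g; 1.8905 has 5 s.f., so the result keeps min(3, 5) = 3 s.f.
Rounded to 3 significant figures: 0.889 g.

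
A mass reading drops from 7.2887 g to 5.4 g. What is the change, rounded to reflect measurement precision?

7.2887 g − 5.4 g = 1.8887 g.
Addition/subtraction keeps the fewest decimal places: 7.2887 → 4 decimal places, 5.4 → 1 decimal place; limit is 1.
Rounded to 1 decimal place: 1.9 g.

1.9 g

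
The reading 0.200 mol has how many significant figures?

3

0.200: leading zeros are not significant; trailing zeros after a decimal point are significant.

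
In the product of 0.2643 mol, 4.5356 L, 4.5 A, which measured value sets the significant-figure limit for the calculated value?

0.2643 mol → 4 s.f.; 4.5356 L → 5 s.f.; 4.5 A → 2 s.f.
The fewest is 2 significant figures, from 4.5 A.

4.5 A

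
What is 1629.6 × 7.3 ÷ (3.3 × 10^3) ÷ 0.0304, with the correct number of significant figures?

1629.6 × 7.3 ÷ (3.3 × 10^3) ÷ 0.0304 = 118.581339713…
Multiplication/division keeps the fewest significant figures: 1629.6 → 5 s.f., 7.3 → 2 s.f., 3.3 × 10^3 → 2 s.f., 0.0304 → 3 s.f.; limit is 2.
Rounded to 2 significant figures: 1.2 × 10^2.

1.2 × 10^2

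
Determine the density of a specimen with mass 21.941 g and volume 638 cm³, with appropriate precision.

density = 21.941 g ÷ 638 cm³ = 0.0343902821317… g/cm³.
21.941 has 5 significant figures; 638 has 3.
Division/multiplication keeps the fewest: 3 significant figures.
Rounded: 3.44 × 10⁻² g/cm³.

3.44 × 10⁻² g/cm³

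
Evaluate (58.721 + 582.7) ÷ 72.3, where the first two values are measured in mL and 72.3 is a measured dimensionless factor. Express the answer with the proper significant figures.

8.87 mL

58.721 mL + 582.7 mL = 641.421 mL; the sum is limited to 1 decimal place (4 s.f.).
Carrying full precision, 641.421 ÷ 72.3 = 8.87165975104… mL; 72.3 has 3 s.f., so the result keeps min(4, 3) = 3 s.f.
Rounded to 3 significant figures: 8.87 mL.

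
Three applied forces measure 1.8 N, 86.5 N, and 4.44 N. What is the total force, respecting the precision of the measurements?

1.8 N + 86.5 N + 4.44 N = 92.74 N.
Addition/subtraction keeps the fewest decimal places: 1.8 → 1 decimal place, 86.5 → 1 decimal place, 4.44 → 2 decimal places; limit is 1.
Rounded to 1 decimal place: 92.7 N.

92.7 N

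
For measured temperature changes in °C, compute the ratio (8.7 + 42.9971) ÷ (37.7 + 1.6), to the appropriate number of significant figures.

1.32

8.7 + 42.9971 = 51.6971, limited to 1 d.p. → 3 s.f.; 37.7 + 1.6 = 39.3, limited to 1 d.p. → 3 s.f.
Carrying full precision, 51.6971 ÷ 39.3 = 1.31544783715…; keep min(3, 3) = 3 s.f.
Rounded to 3 significant figures: 1.32.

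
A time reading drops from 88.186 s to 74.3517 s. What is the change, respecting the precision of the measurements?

13.834 s

88.186 s − 74.3517 s = 13.8343 s.
Addition/subtraction keeps the fewest decimal places: 88.186 → 3 decimal places, 74.3517 → 4 decimal places; limit is 3.
Rounded to 3 decimal places: 13.834 s.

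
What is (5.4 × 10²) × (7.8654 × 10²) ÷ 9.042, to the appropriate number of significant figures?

4.7 × 10⁴

(5.4 × 10²) × (7.8654 × 10²) ÷ 9.042 = 46973.1917717…
Multiplication/division keeps the fewest significant figures: 5.4 × 10² → 2 s.f., 7.8654 × 10² → 5 s.f., 9.042 → 4 s.f.; limit is 2.
Rounded to 2 significant figures: 4.7 × 10⁴.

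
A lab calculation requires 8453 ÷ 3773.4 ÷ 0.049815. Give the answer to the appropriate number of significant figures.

44.97

8453 ÷ 3773.4 ÷ 0.049815 = 44.9694824367…
Multiplication/division keeps the fewest significant figures: 8453 → 4 s.f., 3773.4 → 5 s.f., 0.049815 → 5 s.f.; limit is 4.
Rounded to 4 significant figures: 44.97.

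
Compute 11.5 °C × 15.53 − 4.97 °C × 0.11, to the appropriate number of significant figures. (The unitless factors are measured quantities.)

11.5 × 15.53 = 178.595 → 179 °C (3 s.f., last digit at the 10^0 place).
4.97 × 0.11 = 0.5467 → 0.55 °C (2 s.f., last digit at the 10^-2 place).
Difference: 178.0483 °C; keep the coarser place, 10^0.
Result: 1.78 × 10^2 °C.

1.78 × 10^2 °C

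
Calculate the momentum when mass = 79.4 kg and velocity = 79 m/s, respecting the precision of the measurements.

6.3 × 10³ kg·m/s

momentum = 79.4 kg × 79 m/s = 6272.6 kg·m/s.
79.4 has 3 significant figures; 79 has 2.
Division/multiplication keeps the fewest: 2 significant figures.
Rounded: 6.3 × 10³ kg·m/s.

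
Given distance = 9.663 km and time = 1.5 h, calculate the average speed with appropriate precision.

average speed = 9.663 km ÷ 1.5 h = 6.442 km/h.
9.663 has 4 significant figures; 1.5 has 2.
Division/multiplication keeps the fewest: 2 significant figures.
Rounded: 6.4 km/h.

6.4 km/h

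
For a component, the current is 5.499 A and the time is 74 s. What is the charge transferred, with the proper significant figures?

4.1 × 10² C

charge transferred = 5.499 A × 74 s = 406.926 C.
5.499 has 4 significant figures; 74 has 2.
Division/multiplication keeps the fewest: 2 significant figures.
Rounded: 4.1 × 10² C.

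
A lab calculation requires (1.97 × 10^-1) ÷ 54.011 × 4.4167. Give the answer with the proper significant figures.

(1.97 × 10^-1) ÷ 54.011 × 4.4167 = 0.0161094943623…
Multiplication/division keeps the fewest significant figures: 1.97 × 10^-1 → 3 s.f., 54.011 → 5 s.f., 4.4167 → 5 s.f.; limit is 3.
Rounded to 3 significant figures: 0.0161.

0.0161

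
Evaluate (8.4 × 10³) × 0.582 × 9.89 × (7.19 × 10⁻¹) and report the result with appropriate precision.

(8.4 × 10³) × 0.582 × 9.89 × (7.19 × 10⁻¹) = 34763.816808
Multiplication/division keeps the fewest significant figures: 8.4 × 10³ → 2 s.f., 0.582 → 3 s.f., 9.89 → 3 s.f., 7.19 × 10⁻¹ → 3 s.f.; limit is 2.
Rounded to 2 significant figures: 3.5 × 10⁴.

3.5 × 10⁴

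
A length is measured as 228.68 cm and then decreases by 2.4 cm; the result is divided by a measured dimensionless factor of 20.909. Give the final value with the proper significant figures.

10.82 cm

228.68 cm − 2.4 cm = 226.28 cm; the difference is limited to 1 decimal place (4 s.f.).
Carrying full precision, 226.28 ÷ 20.909 = 10.8221340093… cm; 20.909 has 5 s.f., so the result keeps min(4, 5) = 4 s.f.
Rounded to 4 significant figures: 10.82 cm.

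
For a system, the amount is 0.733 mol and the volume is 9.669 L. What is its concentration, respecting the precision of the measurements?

0.0758 mol/L

concentration = 0.733 mol ÷ 9.669 L = 0.0758092874134… mol/L.
0.733 has 3 significant figures; 9.669 has 4.
Division/multiplication keeps the fewest: 3 significant figures.
Rounded: 0.0758 mol/L.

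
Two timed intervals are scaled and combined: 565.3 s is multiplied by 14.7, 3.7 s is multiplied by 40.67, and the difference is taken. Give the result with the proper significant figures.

565.3 × 14.7 = 8309.91 → 8.31 × 10^3 s (3 s.f., last digit at the 10^1 place).
3.7 × 40.67 = 150.479 → 1.5 × 10^2 s (2 s.f., last digit at the 10^1 place).
Difference: 8159.431 s; keep the coarser place, 10^1.
Result: 8.16 × 10^3 s.

8.16 × 10^3 s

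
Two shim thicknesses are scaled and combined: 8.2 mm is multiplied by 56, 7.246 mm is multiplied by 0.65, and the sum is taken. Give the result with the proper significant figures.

4.6 × 10² mm

8.2 × 56 = 459.2 → 4.6 × 10² mm (2 s.f., last digit at the 10^1 place).
7.246 × 0.65 = 4.7099 → 4.7 mm (2 s.f., last digit at the 10^-1 place).
Sum: 463.9099 mm; keep the coarser place, 10^1.
Result: 4.6 × 10² mm.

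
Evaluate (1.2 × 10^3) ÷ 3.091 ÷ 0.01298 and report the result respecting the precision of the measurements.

(1.2 × 10^3) ÷ 3.091 ÷ 0.01298 = 29909.3895045…
Multiplication/division keeps the fewest significant figures: 1.2 × 10^3 → 2 s.f., 3.091 → 4 s.f., 0.01298 → 4 s.f.; limit is 2.
Rounded to 2 significant figures: 3.0 × 10^4.

3.0 × 10^4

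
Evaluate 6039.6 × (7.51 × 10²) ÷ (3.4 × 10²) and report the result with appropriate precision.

6039.6 × (7.51 × 10²) ÷ (3.4 × 10²) = 13340.4105882…
Multiplication/division keeps the fewest significant figures: 6039.6 → 5 s.f., 7.51 × 10² → 3 s.f., 3.4 × 10² → 2 s.f.; limit is 2.
Rounded to 2 significant figures: 1.3 × 10⁴.

1.3 × 10⁴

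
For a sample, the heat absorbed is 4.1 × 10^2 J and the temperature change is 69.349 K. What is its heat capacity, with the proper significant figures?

heat capacity = 4.1 × 10^2 J ÷ 69.349 K = 5.91212562546… J/K.
4.1 × 10^2 has 2 significant figures; 69.349 has 5.
Division/multiplication keeps the fewest: 2 significant figures.
Rounded: 5.9 J/K.

5.9 J/K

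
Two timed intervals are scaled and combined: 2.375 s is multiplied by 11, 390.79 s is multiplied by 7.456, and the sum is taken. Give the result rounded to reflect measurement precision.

2.375 × 11 = 26.125 → 26 s (2 s.f., last digit at the 10^0 place).
390.79 × 7.456 = 2913.73024 → 2914 s (4 s.f., last digit at the 10^0 place).
Sum: 2939.85524 s; keep the coarser place, 10^0.
Result: 2.940 × 10^3 s.

2.940 × 10^3 s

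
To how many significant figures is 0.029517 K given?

5

0.029517: leading zeros are not significant.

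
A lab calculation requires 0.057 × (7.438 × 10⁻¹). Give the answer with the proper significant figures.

0.057 × (7.438 × 10⁻¹) = 0.0423966
Multiplication/division keeps the fewest significant figures: 0.057 → 2 s.f., 7.438 × 10⁻¹ → 4 s.f.; limit is 2.
Rounded to 2 significant figures: 0.042.

0.042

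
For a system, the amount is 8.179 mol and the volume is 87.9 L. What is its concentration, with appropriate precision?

0.0930 mol/L

concentration = 8.179 mol ÷ 87.9 L = 0.0930489192264… mol/L.
8.179 has 4 significant figures; 87.9 has 3.
Division/multiplication keeps the fewest: 3 significant figures.
Rounded: 0.0930 mol/L.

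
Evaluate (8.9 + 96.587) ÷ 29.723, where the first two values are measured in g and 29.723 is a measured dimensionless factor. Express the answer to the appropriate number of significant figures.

3.549 g

8.9 g + 96.587 g = 105.487 g; the sum is limited to 1 decimal place (4 s.f.).
Carrying full precision, 105.487 ÷ 29.723 = 3.54900245601… g; 29.723 has 5 s.f., so the result keeps min(4, 5) = 4 s.f.
Rounded to 4 significant figures: 3.549 g.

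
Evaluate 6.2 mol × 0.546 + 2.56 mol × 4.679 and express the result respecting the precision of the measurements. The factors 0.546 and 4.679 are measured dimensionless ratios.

15.4 mol

6.2 × 0.546 = 3.3852 → 3.4 mol (2 s.f., last digit at the 10^-1 place).
2.56 × 4.679 = 11.97824 → 12.0 mol (3 s.f., last digit at the 10^-1 place).
Sum: 15.36344 mol; keep the coarser place, 10^-1.
Result: 15.4 mol.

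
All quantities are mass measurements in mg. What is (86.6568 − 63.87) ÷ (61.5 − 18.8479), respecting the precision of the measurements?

86.6568 − 63.87 = 22.7868, limited to 2 d.p. → 4 s.f.; 61.5 − 18.8479 = 42.6521, limited to 1 d.p. → 3 s.f.
Carrying full precision, 22.7868 ÷ 42.6521 = 0.534248020613…; keep min(4, 3) = 3 s.f.
Rounded to 3 significant figures: 0.534.

0.534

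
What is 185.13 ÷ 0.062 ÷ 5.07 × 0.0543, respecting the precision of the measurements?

185.13 ÷ 0.062 ÷ 5.07 × 0.0543 = 31.9798912006…
Multiplication/division keeps the fewest significant figures: 185.13 → 5 s.f., 0.062 → 2 s.f., 5.07 → 3 s.f., 0.0543 → 3 s.f.; limit is 2.
Rounded to 2 significant figures: 32.

32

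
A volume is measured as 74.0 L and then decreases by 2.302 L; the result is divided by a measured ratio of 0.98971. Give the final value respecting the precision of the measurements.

74.0 L − 2.302 L = 71.698 L; the difference is limited to 1 decimal place (3 s.f.).
Carrying full precision, 71.698 ÷ 0.98971 = 72.4434430288… L; 0.98971 has 5 s.f., so the result keeps min(3, 5) = 3 s.f.
Rounded to 3 significant figures: 72.4 L.

72.4 L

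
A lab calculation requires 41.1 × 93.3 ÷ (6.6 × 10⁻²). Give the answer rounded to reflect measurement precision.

41.1 × 93.3 ÷ (6.6 × 10⁻²) = 58100.4545455…
Multiplication/division keeps the fewest significant figures: 41.1 → 3 s.f., 93.3 → 3 s.f., 6.6 × 10⁻² → 2 s.f.; limit is 2.
Rounded to 2 significant figures: 5.8 × 10⁴.

5.8 × 10⁴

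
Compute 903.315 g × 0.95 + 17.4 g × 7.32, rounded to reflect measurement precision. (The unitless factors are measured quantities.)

903.315 × 0.95 = 858.14925 → 8.6 × 10^2 g (2 s.f., last digit at the 10^1 place).
17.4 × 7.32 = 127.368 → 127 g (3 s.f., last digit at the 10^0 place).
Sum: 985.51725 g; keep the coarser place, 10^1.
Result: 9.9 × 10^2 g.

9.9 × 10^2 g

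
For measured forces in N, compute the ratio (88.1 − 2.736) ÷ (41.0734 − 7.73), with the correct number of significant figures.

2.56

88.1 − 2.736 = 85.364, limited to 1 d.p. → 3 s.f.; 41.0734 − 7.73 = 33.3434, limited to 2 d.p. → 4 s.f.
Carrying full precision, 85.364 ÷ 33.3434 = 2.56014683566…; keep min(3, 4) = 3 s.f.
Rounded to 3 significant figures: 2.56.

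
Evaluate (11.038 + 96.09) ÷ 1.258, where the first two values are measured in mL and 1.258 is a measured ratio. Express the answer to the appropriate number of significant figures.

85.16 mL

11.038 mL + 96.09 mL = 107.128 mL; the sum is limited to 2 decimal places (5 s.f.).
Carrying full precision, 107.128 ÷ 1.258 = 85.1573926868… mL; 1.258 has 4 s.f., so the result keeps min(5, 4) = 4 s.f.
Rounded to 4 significant figures: 85.16 mL.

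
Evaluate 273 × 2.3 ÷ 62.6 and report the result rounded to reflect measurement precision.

273 × 2.3 ÷ 62.6 = 10.0303514377…
Multiplication/division keeps the fewest significant figures: 273 → 3 s.f., 2.3 → 2 s.f., 62.6 → 3 s.f.; limit is 2.
Rounded to 2 significant figures: 1.0 × 10¹.

1.0 × 10¹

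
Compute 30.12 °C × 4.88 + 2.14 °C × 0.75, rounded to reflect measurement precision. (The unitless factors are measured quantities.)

149 °C

30.12 × 4.88 = 146.9856 → 147 °C (3 s.f., last digit at the 10^0 place).
2.14 × 0.75 = 1.605 → 1.6 °C (2 s.f., last digit at the 10^-1 place).
Sum: 148.5906 °C; keep the coarser place, 10^0.
Result: 149 °C.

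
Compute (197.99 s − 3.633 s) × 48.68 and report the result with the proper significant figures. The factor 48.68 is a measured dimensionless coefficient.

197.99 s − 3.633 s = 194.357 s; the difference is limited to 2 decimal places (5 s.f.).
Carrying full precision, 194.357 × 48.68 = 9461.29876 s; 48.68 has 4 s.f., so the result keeps min(5, 4) = 4 s.f.
Rounded to 4 significant figures: 9461 s.

9461 s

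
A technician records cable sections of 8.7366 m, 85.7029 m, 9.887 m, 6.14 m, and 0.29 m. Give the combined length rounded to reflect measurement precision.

8.7366 m + 85.7029 m + 9.887 m + 6.14 m + 0.29 m = 110.7565 m.
Addition/subtraction keeps the fewest decimal places: 8.7366 → 4 decimal places, 85.7029 → 4 decimal places, 9.887 → 3 decimal places, 6.14 → 2 decimal places, 0.29 → 2 decimal places; limit is 2.
Rounded to 2 decimal places: 110.76 m.

110.76 m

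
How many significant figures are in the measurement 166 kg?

166: every digit is nonzero and significant.

3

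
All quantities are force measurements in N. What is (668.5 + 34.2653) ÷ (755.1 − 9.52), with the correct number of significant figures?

0.9426

668.5 + 34.2653 = 702.7653, limited to 1 d.p. → 4 s.f.; 755.1 − 9.52 = 745.58, limited to 1 d.p. → 4 s.f.
Carrying full precision, 702.7653 ÷ 745.58 = 0.942575310497…; keep min(4, 4) = 4 s.f.
Rounded to 4 significant figures: 0.9426.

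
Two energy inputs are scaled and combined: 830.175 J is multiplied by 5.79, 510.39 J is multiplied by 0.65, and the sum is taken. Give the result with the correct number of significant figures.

5.14 × 10³ J

830.175 × 5.79 = 4806.71325 → 4.81 × 10³ J (3 s.f., last digit at the 10^1 place).
510.39 × 0.65 = 331.7535 → 3.3 × 10² J (2 s.f., last digit at the 10^1 place).
Sum: 5138.46675 J; keep the coarser place, 10^1.
Result: 5.14 × 10³ J.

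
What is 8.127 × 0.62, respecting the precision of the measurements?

5.0

8.127 × 0.62 = 5.03874
Multiplication/division keeps the fewest significant figures: 8.127 → 4 s.f., 0.62 → 2 s.f.; limit is 2.
Rounded to 2 significant figures: 5.0.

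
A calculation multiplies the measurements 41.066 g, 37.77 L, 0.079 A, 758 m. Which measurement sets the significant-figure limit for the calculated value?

41.066 g → 5 s.f.; 37.77 L → 4 s.f.; 0.079 A → 2 s.f.; 758 m → 3 s.f.
The fewest is 2 significant figures, from 0.079 A.

0.079 A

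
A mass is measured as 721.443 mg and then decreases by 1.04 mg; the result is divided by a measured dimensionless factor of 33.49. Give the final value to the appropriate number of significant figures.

721.443 mg − 1.04 mg = 720.403 mg; the difference is limited to 2 decimal places (5 s.f.).
Carrying full precision, 720.403 ÷ 33.49 = 21.5109883547… mg; 33.49 has 4 s.f., so the result keeps min(5, 4) = 4 s.f.
Rounded to 4 significant figures: 21.51 mg.

21.51 mg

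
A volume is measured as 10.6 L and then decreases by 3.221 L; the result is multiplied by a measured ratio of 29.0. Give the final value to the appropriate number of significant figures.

10.6 L − 3.221 L = 7.379 L; the difference is limited to 1 decimal place (2 s.f.).
Carrying full precision, 7.379 × 29.0 = 213.991 L; 29.0 has 3 s.f., so the result keeps min(2, 3) = 2 s.f.
Rounded to 2 significant figures: 2.1 × 10^2 L.

2.1 × 10^2 L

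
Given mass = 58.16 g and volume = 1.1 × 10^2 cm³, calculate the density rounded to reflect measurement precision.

density = 58.16 g ÷ 1.1 × 10^2 cm³ = 0.528727272727… g/cm³.
58.16 has 4 significant figures; 1.1 × 10^2 has 2.
Division/multiplication keeps the fewest: 2 significant figures.
Rounded: 0.53 g/cm³.

0.53 g/cm³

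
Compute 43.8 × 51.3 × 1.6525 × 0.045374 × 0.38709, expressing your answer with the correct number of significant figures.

43.8 × 51.3 × 1.6525 × 0.045374 × 0.38709 = 65.2156703108…
Multiplication/division keeps the fewest significant figures: 43.8 → 3 s.f., 51.3 → 3 s.f., 1.6525 → 5 s.f., 0.045374 → 5 s.f., 0.38709 → 5 s.f.; limit is 3.
Rounded to 3 significant figures: 65.2.

65.2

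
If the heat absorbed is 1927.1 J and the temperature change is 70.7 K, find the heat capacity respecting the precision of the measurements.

heat capacity = 1927.1 J ÷ 70.7 K = 27.2574257426… J/K.
1927.1 has 5 significant figures; 70.7 has 3.
Division/multiplication keeps the fewest: 3 significant figures.
Rounded: 27.3 J/K.

27.3 J/K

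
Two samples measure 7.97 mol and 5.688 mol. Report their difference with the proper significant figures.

7.97 mol − 5.688 mol = 2.282 mol.
Addition/subtraction keeps the fewest decimal places: 7.97 → 2 decimal places, 5.688 → 3 decimal places; limit is 2.
Rounded to 2 decimal places: 2.28 mol.

2.28 mol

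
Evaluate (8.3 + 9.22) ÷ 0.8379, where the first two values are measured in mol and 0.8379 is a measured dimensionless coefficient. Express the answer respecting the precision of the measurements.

20.9 mol

8.3 mol + 9.22 mol = 17.52 mol; the sum is limited to 1 decimal place (3 s.f.).
Carrying full precision, 17.52 ÷ 0.8379 = 20.9094163981… mol; 0.8379 has 4 s.f., so the result keeps min(3, 4) = 3 s.f.
Rounded to 3 significant figures: 20.9 mol.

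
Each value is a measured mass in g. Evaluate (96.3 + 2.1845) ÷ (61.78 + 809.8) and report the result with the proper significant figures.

96.3 + 2.1845 = 98.4845, limited to 1 d.p. → 3 s.f.; 61.78 + 809.8 = 871.58, limited to 1 d.p. → 4 s.f.
Carrying full precision, 98.4845 ÷ 871.58 = 0.11299536474…; keep min(3, 4) = 3 s.f.
Rounded to 3 significant figures: 0.113.

0.113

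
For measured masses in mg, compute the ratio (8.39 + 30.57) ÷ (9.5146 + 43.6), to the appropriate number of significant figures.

8.39 + 30.57 = 38.96, limited to 2 d.p. → 4 s.f.; 9.5146 + 43.6 = 53.1146, limited to 1 d.p. → 3 s.f.
Carrying full precision, 38.96 ÷ 53.1146 = 0.733508300919…; keep min(4, 3) = 3 s.f.
Rounded to 3 significant figures: 0.734.

0.734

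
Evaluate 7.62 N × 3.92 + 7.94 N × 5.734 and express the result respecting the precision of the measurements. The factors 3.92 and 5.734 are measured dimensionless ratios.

75.4 N

7.62 × 3.92 = 29.8704 → 29.9 N (3 s.f., last digit at the 10^-1 place).
7.94 × 5.734 = 45.52796 → 45.5 N (3 s.f., last digit at the 10^-1 place).
Sum: 75.39836 N; keep the coarser place, 10^-1.
Result: 75.4 N.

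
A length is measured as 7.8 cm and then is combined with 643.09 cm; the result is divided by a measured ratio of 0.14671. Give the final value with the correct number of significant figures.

4437 cm

7.8 cm + 643.09 cm = 650.89 cm; the sum is limited to 1 decimal place (4 s.f.).
Carrying full precision, 650.89 ÷ 0.14671 = 4436.57555722… cm; 0.14671 has 5 s.f., so the result keeps min(4, 5) = 4 s.f.
Rounded to 4 significant figures: 4437 cm.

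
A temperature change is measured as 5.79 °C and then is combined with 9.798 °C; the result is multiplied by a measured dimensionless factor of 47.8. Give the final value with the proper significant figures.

745 °C

5.79 °C + 9.798 °C = 15.588 °C; the sum is limited to 2 decimal places (4 s.f.).
Carrying full precision, 15.588 × 47.8 = 745.1064 °C; 47.8 has 3 s.f., so the result keeps min(4, 3) = 3 s.f.
Rounded to 3 significant figures: 745 °C.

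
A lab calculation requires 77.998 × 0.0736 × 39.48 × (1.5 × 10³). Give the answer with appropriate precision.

77.998 × 0.0736 × 39.48 × (1.5 × 10³) = 339961.458816
Multiplication/division keeps the fewest significant figures: 77.998 → 5 s.f., 0.0736 → 3 s.f., 39.48 → 4 s.f., 1.5 × 10³ → 2 s.f.; limit is 2.
Rounded to 2 significant figures: 3.4 × 10⁵.

3.4 × 10⁵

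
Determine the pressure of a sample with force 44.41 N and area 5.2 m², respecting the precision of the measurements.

pressure = 44.41 N ÷ 5.2 m² = 8.54038461538… Pa.
44.41 has 4 significant figures; 5.2 has 2.
Division/multiplication keeps the fewest: 2 significant figures.
Rounded: 8.5 Pa.

8.5 Pa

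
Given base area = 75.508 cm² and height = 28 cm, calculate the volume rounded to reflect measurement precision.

volume = 75.508 cm² × 28 cm = 2114.224 cm³.
75.508 has 5 significant figures; 28 has 2.
Division/multiplication keeps the fewest: 2 significant figures.
Rounded: 2.1 × 10^3 cm³.

2.1 × 10^3 cm³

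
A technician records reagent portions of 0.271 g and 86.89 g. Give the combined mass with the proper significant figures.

0.271 g + 86.89 g = 87.161 g.
Addition/subtraction keeps the fewest decimal places: 0.271 → 3 decimal places, 86.89 → 2 decimal places; limit is 2.
Rounded to 2 decimal places: 87.16 g.

87.16 g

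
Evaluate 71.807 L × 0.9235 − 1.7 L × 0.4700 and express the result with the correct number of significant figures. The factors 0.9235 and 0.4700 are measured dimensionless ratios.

71.807 × 0.9235 = 66.3137645 → 66.31 L (4 s.f., last digit at the 10^-2 place).
1.7 × 0.4700 = 0.799 → 8.0 × 10^-1 L (2 s.f., last digit at the 10^-2 place).
Difference: 65.5147645 L; keep the coarser place, 10^-2.
Result: 65.51 L.

65.51 L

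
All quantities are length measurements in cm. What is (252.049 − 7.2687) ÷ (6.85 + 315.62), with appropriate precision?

252.049 − 7.2687 = 244.7803, limited to 3 d.p. → 6 s.f.; 6.85 + 315.62 = 322.47, limited to 2 d.p. → 5 s.f.
Carrying full precision, 244.7803 ÷ 322.47 = 0.759079294198…; keep min(6, 5) = 5 s.f.
Rounded to 5 significant figures: 0.75908.

0.75908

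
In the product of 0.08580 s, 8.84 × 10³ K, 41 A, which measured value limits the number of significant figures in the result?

41 A

0.08580 s → 4 s.f.; 8.84 × 10³ K → 3 s.f.; 41 A → 2 s.f.
The fewest is 2 significant figures, from 41 A.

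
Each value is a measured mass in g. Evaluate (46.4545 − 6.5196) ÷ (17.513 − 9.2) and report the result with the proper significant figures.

4.8

46.4545 − 6.5196 = 39.9349, limited to 4 d.p. → 6 s.f.; 17.513 − 9.2 = 8.313, limited to 1 d.p. → 2 s.f.
Carrying full precision, 39.9349 ÷ 8.313 = 4.80390953928…; keep min(6, 2) = 2 s.f.
Rounded to 2 significant figures: 4.8.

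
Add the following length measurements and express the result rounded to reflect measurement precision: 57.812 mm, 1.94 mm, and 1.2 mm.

61.0 mm

57.812 mm + 1.94 mm + 1.2 mm = 60.952 mm.
Addition/subtraction keeps the fewest decimal places: 57.812 → 3 decimal places, 1.94 → 2 decimal places, 1.2 → 1 decimal place; limit is 1.
Rounded to 1 decimal place: 61.0 mm.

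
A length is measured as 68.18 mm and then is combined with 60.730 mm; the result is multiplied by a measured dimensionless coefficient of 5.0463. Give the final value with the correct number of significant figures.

68.18 mm + 60.730 mm = 128.910 mm; the sum is limited to 2 decimal places (5 s.f.).
Carrying full precision, 128.910 × 5.0463 = 650.518533 mm; 5.0463 has 5 s.f., so the result keeps min(5, 5) = 5 s.f.
Rounded to 5 significant figures: 650.52 mm.

650.52 mm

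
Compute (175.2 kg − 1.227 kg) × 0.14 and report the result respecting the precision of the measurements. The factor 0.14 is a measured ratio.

175.2 kg − 1.227 kg = 173.973 kg; the difference is limited to 1 decimal place (4 s.f.).
Carrying full precision, 173.973 × 0.14 = 24.35622 kg; 0.14 has 2 s.f., so the result keeps min(4, 2) = 2 s.f.
Rounded to 2 significant figures: 24 kg.

24 kg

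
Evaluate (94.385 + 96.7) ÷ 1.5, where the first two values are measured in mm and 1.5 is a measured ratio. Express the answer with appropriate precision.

1.3 × 10^2 mm

94.385 mm + 96.7 mm = 191.085 mm; the sum is limited to 1 decimal place (4 s.f.).
Carrying full precision, 191.085 ÷ 1.5 = 127.39 mm; 1.5 has 2 s.f., so the result keeps min(4, 2) = 2 s.f.
Rounded to 2 significant figures: 1.3 × 10^2 mm.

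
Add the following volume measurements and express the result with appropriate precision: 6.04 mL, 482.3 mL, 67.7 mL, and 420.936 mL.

977.0 mL

6.04 mL + 482.3 mL + 67.7 mL + 420.936 mL = 976.976 mL.
Addition/subtraction keeps the fewest decimal places: 6.04 → 2 decimal places, 482.3 → 1 decimal place, 67.7 → 1 decimal place, 420.936 → 3 decimal places; limit is 1.
Rounded to 1 decimal place: 977.0 mL.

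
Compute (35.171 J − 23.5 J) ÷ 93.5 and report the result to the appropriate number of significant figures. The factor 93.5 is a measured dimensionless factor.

35.171 J − 23.5 J = 11.671 J; the difference is limited to 1 decimal place (3 s.f.).
Carrying full precision, 11.671 ÷ 93.5 = 0.124823529412… J; 93.5 has 3 s.f., so the result keeps min(3, 3) = 3 s.f.
Rounded to 3 significant figures: 0.125 J.

0.125 J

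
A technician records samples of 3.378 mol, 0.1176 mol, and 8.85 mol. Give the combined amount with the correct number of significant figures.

12.35 mol

3.378 mol + 0.1176 mol + 8.85 mol = 12.3456 mol.
Addition/subtraction keeps the fewest decimal places: 3.378 → 3 decimal places, 0.1176 → 4 decimal places, 8.85 → 2 decimal places; limit is 2.
Rounded to 2 decimal places: 12.35 mol.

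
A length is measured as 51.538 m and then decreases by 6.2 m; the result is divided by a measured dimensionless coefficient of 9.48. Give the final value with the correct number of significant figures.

51.538 m − 6.2 m = 45.338 m; the difference is limited to 1 decimal place (3 s.f.).
Carrying full precision, 45.338 ÷ 9.48 = 4.78248945148… m; 9.48 has 3 s.f., so the result keeps min(3, 3) = 3 s.f.
Rounded to 3 significant figures: 4.78 m.

4.78 m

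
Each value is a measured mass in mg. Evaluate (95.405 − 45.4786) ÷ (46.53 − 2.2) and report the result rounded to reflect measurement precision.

95.405 − 45.4786 = 49.9264, limited to 3 d.p. → 5 s.f.; 46.53 − 2.2 = 44.33, limited to 1 d.p. → 3 s.f.
Carrying full precision, 49.9264 ÷ 44.33 = 1.1262440785…; keep min(5, 3) = 3 s.f.
Rounded to 3 significant figures: 1.13.

1.13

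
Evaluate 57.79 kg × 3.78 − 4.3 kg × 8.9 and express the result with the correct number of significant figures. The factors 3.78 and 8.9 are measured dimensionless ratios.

1.80 × 10² kg

57.79 × 3.78 = 218.4462 → 2.18 × 10² kg (3 s.f., last digit at the 10^0 place).
4.3 × 8.9 = 38.27 → 38 kg (2 s.f., last digit at the 10^0 place).
Difference: 180.1762 kg; keep the coarser place, 10^0.
Result: 1.80 × 10² kg.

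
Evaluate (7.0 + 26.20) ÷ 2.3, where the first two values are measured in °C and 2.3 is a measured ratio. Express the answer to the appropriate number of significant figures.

14 °C

7.0 °C + 26.20 °C = 33.20 °C; the sum is limited to 1 decimal place (3 s.f.).
Carrying full precision, 33.20 ÷ 2.3 = 14.4347826087… °C; 2.3 has 2 s.f., so the result keeps min(3, 2) = 2 s.f.
Rounded to 2 significant figures: 14 °C.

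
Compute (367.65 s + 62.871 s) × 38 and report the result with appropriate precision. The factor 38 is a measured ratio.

367.65 s + 62.871 s = 430.521 s; the sum is limited to 2 decimal places (5 s.f.).
Carrying full precision, 430.521 × 38 = 16359.798 s; 38 has 2 s.f., so the result keeps min(5, 2) = 2 s.f.
Rounded to 2 significant figures: 1.6 × 10^4 s.

1.6 × 10^4 s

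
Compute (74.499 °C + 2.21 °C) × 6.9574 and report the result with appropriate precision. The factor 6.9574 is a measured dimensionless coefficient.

533.7 °C

74.499 °C + 2.21 °C = 76.709 °C; the sum is limited to 2 decimal places (4 s.f.).
Carrying full precision, 76.709 × 6.9574 = 533.6951966 °C; 6.9574 has 5 s.f., so the result keeps min(4, 5) = 4 s.f.
Rounded to 4 significant figures: 533.7 °C.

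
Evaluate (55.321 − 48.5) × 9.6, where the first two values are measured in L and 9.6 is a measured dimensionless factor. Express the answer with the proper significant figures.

65 L

55.321 L − 48.5 L = 6.821 L; the difference is limited to 1 decimal place (2 s.f.).
Carrying full precision, 6.821 × 9.6 = 65.4816 L; 9.6 has 2 s.f., so the result keeps min(2, 2) = 2 s.f.
Rounded to 2 significant figures: 65 L.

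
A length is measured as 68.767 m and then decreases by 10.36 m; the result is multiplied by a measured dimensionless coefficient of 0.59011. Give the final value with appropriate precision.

68.767 m − 10.36 m = 58.407 m; the difference is limited to 2 decimal places (4 s.f.).
Carrying full precision, 58.407 × 0.59011 = 34.46655477 m; 0.59011 has 5 s.f., so the result keeps min(4, 5) = 4 s.f.
Rounded to 4 significant figures: 34.47 m.

34.47 m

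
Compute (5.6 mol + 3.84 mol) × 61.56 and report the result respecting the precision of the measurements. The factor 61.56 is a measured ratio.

5.6 mol + 3.84 mol = 9.44 mol; the sum is limited to 1 decimal place (2 s.f.).
Carrying full precision, 9.44 × 61.56 = 581.1264 mol; 61.56 has 4 s.f., so the result keeps min(2, 4) = 2 s.f.
Rounded to 2 significant figures: 5.8 × 10² mol.

5.8 × 10² mol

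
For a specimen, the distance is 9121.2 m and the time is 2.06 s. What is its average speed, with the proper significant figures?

average speed = 9121.2 m ÷ 2.06 s = 4427.76699029… m/s.
9121.2 has 5 significant figures; 2.06 has 3.
Division/multiplication keeps the fewest: 3 significant figures.
Rounded: 4.43 × 10³ m/s.

4.43 × 10³ m/s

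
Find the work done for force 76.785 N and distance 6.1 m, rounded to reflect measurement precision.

work done = 76.785 N × 6.1 m = 468.3885 J.
76.785 has 5 significant figures; 6.1 has 2.
Division/multiplication keeps the fewest: 2 significant figures.
Rounded: 4.7 × 10² J.

4.7 × 10² J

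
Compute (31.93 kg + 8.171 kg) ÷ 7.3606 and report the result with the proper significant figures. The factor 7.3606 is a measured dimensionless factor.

5.448 kg

31.93 kg + 8.171 kg = 40.101 kg; the sum is limited to 2 decimal places (4 s.f.).
Carrying full precision, 40.101 ÷ 7.3606 = 5.44806129935… kg; 7.3606 has 5 s.f., so the result keeps min(4, 5) = 4 s.f.
Rounded to 4 significant figures: 5.448 kg.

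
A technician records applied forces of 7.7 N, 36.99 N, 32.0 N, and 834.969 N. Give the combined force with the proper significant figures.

7.7 N + 36.99 N + 32.0 N + 834.969 N = 911.659 N.
Addition/subtraction keeps the fewest decimal places: 7.7 → 1 decimal place, 36.99 → 2 decimal places, 32.0 → 1 decimal place, 834.969 → 3 decimal places; limit is 1.
Rounded to 1 decimal place: 911.7 N.

911.7 N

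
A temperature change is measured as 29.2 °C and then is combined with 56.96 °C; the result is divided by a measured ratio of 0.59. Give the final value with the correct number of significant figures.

1.5 × 10^2 °C

29.2 °C + 56.96 °C = 86.16 °C; the sum is limited to 1 decimal place (3 s.f.).
Carrying full precision, 86.16 ÷ 0.59 = 146.033898305… °C; 0.59 has 2 s.f., so the result keeps min(3, 2) = 2 s.f.
Rounded to 2 significant figures: 1.5 × 10^2 °C.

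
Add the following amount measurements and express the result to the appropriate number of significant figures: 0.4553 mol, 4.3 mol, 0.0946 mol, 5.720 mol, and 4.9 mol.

0.4553 mol + 4.3 mol + 0.0946 mol + 5.720 mol + 4.9 mol = 15.4699 mol.
Addition/subtraction keeps the fewest decimal places: 0.4553 → 4 decimal places, 4.3 → 1 decimal place, 0.0946 → 4 decimal places, 5.720 → 3 decimal places, 4.9 → 1 decimal place; limit is 1.
Rounded to 1 decimal place: 15.5 mol.

15.5 mol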